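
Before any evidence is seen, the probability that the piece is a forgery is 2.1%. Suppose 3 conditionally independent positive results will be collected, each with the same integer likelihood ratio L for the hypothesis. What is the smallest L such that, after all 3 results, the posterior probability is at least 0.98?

Prior odds = 0.021/0.979 = 21/979.
Target odds = 0.98/0.02 = 49.
Need L³ ≥ 49 ÷ (21/979) = 6853/3.
13³ = 2197 < 6853/3 ≤ 2744 = 14³, so L = 14.

14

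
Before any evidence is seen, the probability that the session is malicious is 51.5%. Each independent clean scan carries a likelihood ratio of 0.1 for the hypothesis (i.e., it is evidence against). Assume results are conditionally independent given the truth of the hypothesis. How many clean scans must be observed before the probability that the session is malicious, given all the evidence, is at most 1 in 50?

2

Prior odds = 0.515/0.485 = 103/97.
Likelihood ratio per clean scan = 0.1.
Target odds: 0.02 ÷ 0.98 = 1/49.
Require 0.1ⁿ ≤ 1/49 ÷ (103/97) = 97/5047.
0.1¹ = 0.1 is still above 97/5047 but 0.1² = 0.01 is at or below it, so n = 2.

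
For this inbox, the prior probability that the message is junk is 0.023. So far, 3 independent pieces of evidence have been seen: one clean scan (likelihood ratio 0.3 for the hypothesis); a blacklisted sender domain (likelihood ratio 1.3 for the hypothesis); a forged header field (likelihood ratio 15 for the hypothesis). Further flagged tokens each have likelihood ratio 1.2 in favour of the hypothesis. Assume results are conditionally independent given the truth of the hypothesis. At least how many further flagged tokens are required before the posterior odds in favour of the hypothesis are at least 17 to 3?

21

Prior odds = 0.023/0.977 = 23/977.
Combined Bayes factor of the evidence already in hand = 0.3 × 1.3 × 15 = 5.85.
Odds after that evidence = (23/977) × 5.85 = 2691/19540.
Target odds = 17/3.
Need 1.2ⁿ ≥ 17/3 ÷ (2691/19540) = 332180/8073.
1.2²⁰ ≈38.3376 falls short of 332180/8073 but 1.2²¹ ≈46.0051 reaches it, so n = 21.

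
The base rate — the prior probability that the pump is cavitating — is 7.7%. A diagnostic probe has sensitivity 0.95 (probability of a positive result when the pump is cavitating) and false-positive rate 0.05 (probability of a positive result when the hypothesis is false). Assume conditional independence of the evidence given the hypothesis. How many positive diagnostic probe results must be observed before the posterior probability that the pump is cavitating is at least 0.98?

Prior odds: 0.077 ÷ 0.923 = 77/923.
Likelihood ratio of a positive result = 0.95/0.05 = 19.
Target odds: 0.98 ÷ 0.02 = 49.
Require 19ⁿ ≥ 49 ÷ (77/923) = 6461/11.
19² = 361 falls short of 6461/11 but 19³ = 6859 reaches it, so n = 3.

3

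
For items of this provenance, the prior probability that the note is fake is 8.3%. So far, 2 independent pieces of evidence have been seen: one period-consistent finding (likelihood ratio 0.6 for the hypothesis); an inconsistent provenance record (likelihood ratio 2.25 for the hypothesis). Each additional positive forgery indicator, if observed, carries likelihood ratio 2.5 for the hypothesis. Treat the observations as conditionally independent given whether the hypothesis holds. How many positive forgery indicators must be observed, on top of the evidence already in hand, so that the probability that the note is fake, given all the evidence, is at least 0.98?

7

Prior odds = 0.083/0.917 = 83/917.
Combined Bayes factor of the evidence already in hand = 0.6 × 2.25 = 1.35.
Odds after that evidence = (83/917) × 1.35 = 2241/18340.
Target odds = 0.98/0.02 = 49.
Need 2.5ⁿ ≥ 49 ÷ (2241/18340) = 898660/2241.
2.5⁶ = 244.140625 falls short of 898660/2241 but 2.5⁷ = 610.3515625 reaches it, so n = 7.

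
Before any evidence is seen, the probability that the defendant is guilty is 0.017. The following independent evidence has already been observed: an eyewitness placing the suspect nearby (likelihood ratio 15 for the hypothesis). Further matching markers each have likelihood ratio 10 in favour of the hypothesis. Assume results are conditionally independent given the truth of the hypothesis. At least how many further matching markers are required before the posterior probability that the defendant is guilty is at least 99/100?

3

Prior odds = 0.017/0.983 = 17/983.
Bayes factor of the evidence already in hand = 15.
Odds after that evidence = (17/983) × 15 = 255/983.
Target odds = 0.99/0.01 = 99.
Need 10ⁿ ≥ 99 ÷ (255/983) = 32439/85.
10² = 100 falls short of 32439/85 but 10³ = 1000 reaches it, so n = 3.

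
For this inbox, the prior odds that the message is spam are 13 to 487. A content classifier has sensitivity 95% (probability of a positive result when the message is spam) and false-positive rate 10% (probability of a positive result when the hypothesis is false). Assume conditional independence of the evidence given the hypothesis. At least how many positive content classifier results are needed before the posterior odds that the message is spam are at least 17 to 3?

Prior odds = 13/487.
Likelihood ratio of a positive result = 0.95/0.1 = 9.5.
Target odds = 17/3.
Require 9.5ⁿ ≥ 17/3 ÷ (13/487) = 8279/39.
9.5² = 90.25 falls short of 8279/39 but 9.5³ = 857.375 reaches it, so n = 3.

3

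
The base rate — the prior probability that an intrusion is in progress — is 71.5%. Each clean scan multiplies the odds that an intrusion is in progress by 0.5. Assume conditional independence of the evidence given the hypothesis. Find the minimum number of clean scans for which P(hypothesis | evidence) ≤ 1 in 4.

3

Prior odds = 0.715/0.285 = 143/57.
Likelihood ratio per clean scan = 0.5.
Target posterior odds = 0.25/0.75 = 1/3.
Require 0.5ⁿ ≤ 1/3 ÷ (143/57) = 19/143.
0.5² = 0.25 is still above 19/143 but 0.5³ = 0.125 is at or below it, so n = 3.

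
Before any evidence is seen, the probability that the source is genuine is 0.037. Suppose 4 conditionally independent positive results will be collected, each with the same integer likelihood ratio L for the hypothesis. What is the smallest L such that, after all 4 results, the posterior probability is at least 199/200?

Prior odds = 0.037/0.963 = 37/963.
Target odds = 0.995/0.005 = 199.
Need L⁴ ≥ 199 ÷ (37/963) = 191637/37.
8⁴ = 4096 < 191637/37 ≤ 6561 = 9⁴, so L = 9.

9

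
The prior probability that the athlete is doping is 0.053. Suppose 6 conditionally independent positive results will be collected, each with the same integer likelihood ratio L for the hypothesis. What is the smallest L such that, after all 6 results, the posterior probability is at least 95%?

3

Prior odds = 0.053/0.947 = 53/947.
Target odds = 0.95/0.05 = 19.
Need L⁶ ≥ 19 ÷ (53/947) = 17993/53.
2⁶ = 64 < 17993/53 ≤ 729 = 3⁶, so L = 3.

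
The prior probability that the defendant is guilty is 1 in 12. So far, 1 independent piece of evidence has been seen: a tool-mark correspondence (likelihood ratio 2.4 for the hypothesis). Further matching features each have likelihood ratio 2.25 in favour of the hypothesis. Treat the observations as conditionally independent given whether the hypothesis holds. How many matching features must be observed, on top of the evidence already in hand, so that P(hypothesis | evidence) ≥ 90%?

Prior odds = (1/12)/(11/12) = 1/11.
Bayes factor of the evidence already in hand = 2.4.
Odds after that evidence = (1/11) × 2.4 = 12/55.
Target odds = 0.9/0.1 = 9.
Need 2.25ⁿ ≥ 9 ÷ (12/55) = 41.25.
2.25⁴ = 25.62890625 falls short of 41.25 but 2.25⁵ = 59049/1024 reaches it, so n = 5.

5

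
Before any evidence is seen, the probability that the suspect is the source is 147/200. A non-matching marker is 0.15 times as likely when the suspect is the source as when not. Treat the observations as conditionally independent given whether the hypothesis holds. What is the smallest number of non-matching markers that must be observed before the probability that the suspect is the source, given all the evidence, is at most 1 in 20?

3

Prior odds = 0.735/0.265 = 147/53.
Likelihood ratio per non-matching marker = 0.15.
Target odds: 0.05 ÷ 0.95 = 1/19.
Need (147/53) × 0.15ⁿ ≤ 1/19, i.e. 0.15ⁿ ≤ 53/2793.
0.15² = 0.0225 is still above 53/2793 but 0.15³ = 0.003375 is at or below it, so n = 3.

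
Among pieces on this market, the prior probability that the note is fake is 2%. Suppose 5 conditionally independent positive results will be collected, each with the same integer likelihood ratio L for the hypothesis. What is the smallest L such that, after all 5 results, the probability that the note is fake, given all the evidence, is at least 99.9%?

Prior odds = 0.02/0.98 = 1/49.
Target odds = 0.999/0.001 = 999.
Need L⁵ ≥ 999 ÷ (1/49) = 48951.
8⁵ = 32768 < 48951 ≤ 59049 = 9⁵, so L = 9.

9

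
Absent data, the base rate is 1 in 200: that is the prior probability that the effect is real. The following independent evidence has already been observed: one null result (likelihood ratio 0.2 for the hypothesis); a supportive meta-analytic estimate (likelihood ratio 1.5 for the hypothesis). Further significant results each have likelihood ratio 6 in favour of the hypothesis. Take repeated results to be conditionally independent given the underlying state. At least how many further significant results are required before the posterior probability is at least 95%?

6

Prior odds = 0.005/0.995 = 1/199.
Combined Bayes factor of the evidence already in hand = 0.2 × 1.5 = 0.3.
Odds after that evidence = (1/199) × 0.3 = 3/1990.
Target odds = 0.95/0.05 = 19.
Need 6ⁿ ≥ 19 ÷ (3/1990) = 37810/3.
6⁵ = 7776 falls short of 37810/3 but 6⁶ = 46656 reaches it, so n = 6.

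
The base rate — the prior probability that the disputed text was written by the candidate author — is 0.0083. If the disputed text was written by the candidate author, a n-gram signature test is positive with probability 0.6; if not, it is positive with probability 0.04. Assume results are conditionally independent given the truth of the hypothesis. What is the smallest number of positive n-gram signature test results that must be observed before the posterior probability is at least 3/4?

Prior odds: 0.0083 ÷ 0.9917 = 83/9917.
Likelihood ratio of a positive = 0.6/0.04 = 15.
Target posterior odds = 0.75/0.25 = 3.
Need (83/9917) × 15ⁿ ≥ 3, i.e. 15ⁿ ≥ 29751/83.
15² = 225 falls short of 29751/83 but 15³ = 3375 reaches it, so n = 3.

3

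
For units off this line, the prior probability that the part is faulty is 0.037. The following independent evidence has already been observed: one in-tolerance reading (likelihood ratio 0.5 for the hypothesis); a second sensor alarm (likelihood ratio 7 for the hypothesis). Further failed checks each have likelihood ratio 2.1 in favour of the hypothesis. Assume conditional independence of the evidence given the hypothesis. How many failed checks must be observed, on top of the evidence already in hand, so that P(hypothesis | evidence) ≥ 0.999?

Prior odds = 0.037/0.963 = 37/963.
Combined Bayes factor of the evidence already in hand = 0.5 × 7 = 3.5.
Odds after that evidence = (37/963) × 3.5 = 259/1926.
Target odds = 0.999/0.001 = 999.
Need 2.1ⁿ ≥ 999 ÷ (259/1926) = 52002/7.
2.1¹² ≈7355.83 falls short of 52002/7 but 2.1¹³ ≈15447.2 reaches it, so n = 13.

13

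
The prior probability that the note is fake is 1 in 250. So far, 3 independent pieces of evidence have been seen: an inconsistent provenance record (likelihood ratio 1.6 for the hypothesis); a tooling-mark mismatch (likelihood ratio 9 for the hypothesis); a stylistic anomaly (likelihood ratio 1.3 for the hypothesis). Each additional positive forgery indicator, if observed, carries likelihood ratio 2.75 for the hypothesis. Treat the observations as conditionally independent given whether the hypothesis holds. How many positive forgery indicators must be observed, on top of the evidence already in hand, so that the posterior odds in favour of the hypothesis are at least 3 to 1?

Prior odds = 0.004/0.996 = 1/249.
Combined Bayes factor of the evidence already in hand = 1.6 × 9 × 1.3 = 18.72.
Odds after that evidence = (1/249) × 18.72 = 156/2075.
Target odds = 3.
Need 2.75ⁿ ≥ 3 ÷ (156/2075) = 2075/52.
2.75³ = 20.796875 falls short of 2075/52 but 2.75⁴ = 57.19140625 reaches it, so n = 4.

4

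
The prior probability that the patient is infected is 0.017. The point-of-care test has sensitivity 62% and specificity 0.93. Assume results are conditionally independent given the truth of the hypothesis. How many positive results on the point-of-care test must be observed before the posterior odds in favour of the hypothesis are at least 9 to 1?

Prior odds = 0.017/0.983 = 17/983.
False-positive rate = 1 − 0.93 = 0.07; likelihood ratio of a positive = 0.62/0.07 = 62/7.
Target odds = 9.
Require (62/7)ⁿ ≥ 9 ÷ (17/983) = 8847/17.
(62/7)² = 3844/49 falls short of 8847/17 but (62/7)³ = 238328/343 reaches it, so n = 3.

3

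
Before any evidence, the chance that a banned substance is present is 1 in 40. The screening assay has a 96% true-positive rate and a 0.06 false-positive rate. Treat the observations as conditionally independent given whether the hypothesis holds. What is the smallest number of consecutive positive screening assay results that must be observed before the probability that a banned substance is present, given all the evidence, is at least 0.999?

4

Prior odds = 0.025/0.975 = 1/39.
Likelihood ratio of a positive result = 0.96/0.06 = 16.
Target odds: 0.999 ÷ 0.001 = 999.
Require 16ⁿ ≥ 999 ÷ (1/39) = 38961.
16³ = 4096 falls short of 38961 but 16⁴ = 65536 reaches it, so n = 4.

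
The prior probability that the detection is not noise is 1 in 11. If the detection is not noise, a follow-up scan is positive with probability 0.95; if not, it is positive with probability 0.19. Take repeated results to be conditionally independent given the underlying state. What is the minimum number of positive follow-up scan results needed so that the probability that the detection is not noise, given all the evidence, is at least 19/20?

Prior odds: (1/11) ÷ (10/11) = 0.1.
Likelihood ratio of a positive = 0.95/0.19 = 5.
Target posterior odds = 0.95/0.05 = 19.
Need 0.1 × 5ⁿ ≥ 19, i.e. 5ⁿ ≥ 190.
5³ = 125 falls short of 190 but 5⁴ = 625 reaches it, so n = 4.

4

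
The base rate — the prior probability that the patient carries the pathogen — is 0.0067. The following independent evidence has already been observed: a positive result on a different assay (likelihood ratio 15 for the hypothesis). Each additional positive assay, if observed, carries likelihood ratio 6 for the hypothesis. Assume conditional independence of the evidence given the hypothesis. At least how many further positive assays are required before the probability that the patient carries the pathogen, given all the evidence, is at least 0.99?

4

Prior odds = 0.0067/0.9933 = 67/9933.
Bayes factor of the evidence already in hand = 15.
Odds after that evidence = (67/9933) × 15 = 335/3311.
Target odds = 0.99/0.01 = 99.
Need 6ⁿ ≥ 99 ÷ (335/3311) = 327789/335.
6³ = 216 falls short of 327789/335 but 6⁴ = 1296 reaches it, so n = 4.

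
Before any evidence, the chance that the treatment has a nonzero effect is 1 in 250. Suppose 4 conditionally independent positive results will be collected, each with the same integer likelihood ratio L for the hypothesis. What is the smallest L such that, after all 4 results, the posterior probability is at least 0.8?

Prior odds = 0.004/0.996 = 1/249.
Target odds = 0.8/0.2 = 4.
Need L⁴ ≥ 4 ÷ (1/249) = 996.
5⁴ = 625 < 996 ≤ 1296 = 6⁴, so L = 6.

6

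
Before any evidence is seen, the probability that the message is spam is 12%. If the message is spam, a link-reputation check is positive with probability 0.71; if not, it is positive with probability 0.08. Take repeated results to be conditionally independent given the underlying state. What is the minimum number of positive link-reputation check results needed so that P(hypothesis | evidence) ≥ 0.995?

4

Prior odds: 0.12 ÷ 0.88 = 3/22.
Likelihood ratio of a positive = 0.71/0.08 = 8.875.
Target odds: 0.995 ÷ 0.005 = 199.
Require 8.875ⁿ ≥ 199 ÷ (3/22) = 4378/3.
8.875³ = 357911/512 falls short of 4378/3 but 8.875⁴ = 25411681/4096 reaches it, so n = 4.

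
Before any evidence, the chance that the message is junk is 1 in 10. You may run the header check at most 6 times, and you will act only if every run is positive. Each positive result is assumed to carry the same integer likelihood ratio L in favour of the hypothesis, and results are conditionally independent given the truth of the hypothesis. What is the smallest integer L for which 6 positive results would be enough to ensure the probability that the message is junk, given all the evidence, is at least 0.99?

4

Prior odds = 0.1/0.9 = 1/9.
Target odds = 0.99/0.01 = 99.
Need L⁶ ≥ 99 ÷ (1/9) = 891.
3⁶ = 729 < 891 ≤ 4096 = 4⁶, so L = 4.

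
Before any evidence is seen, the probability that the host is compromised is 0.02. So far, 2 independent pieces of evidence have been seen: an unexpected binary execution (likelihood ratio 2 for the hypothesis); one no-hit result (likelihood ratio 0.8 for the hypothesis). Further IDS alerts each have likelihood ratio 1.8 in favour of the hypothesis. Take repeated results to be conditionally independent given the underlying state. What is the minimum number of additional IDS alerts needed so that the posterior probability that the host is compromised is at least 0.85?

Prior odds = 0.02/0.98 = 1/49.
Combined Bayes factor of the evidence already in hand = 2 × 0.8 = 1.6.
Odds after that evidence = (1/49) × 1.6 = 8/245.
Target odds = 0.85/0.15 = 17/3.
Need 1.8ⁿ ≥ 17/3 ÷ (8/245) = 4165/24.
1.8⁸ = 43046721/390625 falls short of 4165/24 but 1.8⁹ = 387420489/1953125 reaches it, so n = 9.

9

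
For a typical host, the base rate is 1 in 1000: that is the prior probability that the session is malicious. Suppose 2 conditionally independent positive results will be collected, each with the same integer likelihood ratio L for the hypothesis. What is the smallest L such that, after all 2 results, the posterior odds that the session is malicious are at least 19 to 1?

138

Prior odds = 0.001/0.999 = 1/999.
Target odds = 19.
Need L² ≥ 19 ÷ (1/999) = 18981.
137² = 18769 < 18981 ≤ 19044 = 138², so L = 138.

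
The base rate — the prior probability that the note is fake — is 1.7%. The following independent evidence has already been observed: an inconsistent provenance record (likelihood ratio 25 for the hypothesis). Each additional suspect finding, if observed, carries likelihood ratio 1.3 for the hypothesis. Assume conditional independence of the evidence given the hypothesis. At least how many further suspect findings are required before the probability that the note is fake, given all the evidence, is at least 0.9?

12

Prior odds = 0.017/0.983 = 17/983.
Bayes factor of the evidence already in hand = 25.
Odds after that evidence = (17/983) × 25 = 425/983.
Target odds = 0.9/0.1 = 9.
Need 1.3ⁿ ≥ 9 ÷ (425/983) = 8847/425.
1.3¹¹ ≈17.9216 falls short of 8847/425 but 1.3¹² ≈23.2981 reaches it, so n = 12.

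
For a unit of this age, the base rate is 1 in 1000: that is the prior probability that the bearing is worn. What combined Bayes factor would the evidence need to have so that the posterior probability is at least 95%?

Prior odds = 0.001/0.999 = 1/999.
Target odds = 0.95/0.05 = 19.
Required Bayes factor = 19 ÷ (1/999) = 18981.

18981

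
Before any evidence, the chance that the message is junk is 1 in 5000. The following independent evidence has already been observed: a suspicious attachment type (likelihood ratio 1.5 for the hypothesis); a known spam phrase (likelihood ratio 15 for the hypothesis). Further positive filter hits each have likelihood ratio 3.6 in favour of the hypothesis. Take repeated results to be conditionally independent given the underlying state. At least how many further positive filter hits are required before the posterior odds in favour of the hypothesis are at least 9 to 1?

Prior odds = 0.0002/0.9998 = 1/4999.
Combined Bayes factor of the evidence already in hand = 1.5 × 15 = 22.5.
Odds after that evidence = (1/4999) × 22.5 = 45/9998.
Target odds = 9.
Need 3.6ⁿ ≥ 9 ÷ (45/9998) = 1999.6.
3.6⁵ = 604.66176 falls short of 1999.6 but 3.6⁶ = 34012224/15625 reaches it, so n = 6.

6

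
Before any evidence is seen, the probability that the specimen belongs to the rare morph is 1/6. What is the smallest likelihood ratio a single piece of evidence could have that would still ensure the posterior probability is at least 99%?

Prior odds = (1/6)/(5/6) = 0.2.
Target odds = 0.99/0.01 = 99.
Required Bayes factor = 99 ÷ 0.2 = 495.

495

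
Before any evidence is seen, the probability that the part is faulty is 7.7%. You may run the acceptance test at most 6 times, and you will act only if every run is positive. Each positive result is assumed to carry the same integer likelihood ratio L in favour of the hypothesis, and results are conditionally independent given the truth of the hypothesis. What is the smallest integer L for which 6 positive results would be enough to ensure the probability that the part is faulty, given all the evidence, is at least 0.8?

Prior odds = 0.077/0.923 = 77/923.
Target odds = 0.8/0.2 = 4.
Need L⁶ ≥ 4 ÷ (77/923) = 3692/77.
1⁶ = 1 < 3692/77 ≤ 64 = 2⁶, so L = 2.

2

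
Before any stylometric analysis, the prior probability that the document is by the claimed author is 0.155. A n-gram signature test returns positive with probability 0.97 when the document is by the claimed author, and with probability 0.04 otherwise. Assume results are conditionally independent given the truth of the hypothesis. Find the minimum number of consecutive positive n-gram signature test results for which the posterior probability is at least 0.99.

Prior odds = 0.155/0.845 = 31/169.
Likelihood ratio of a positive result = 0.97/0.04 = 24.25.
Target posterior odds = 0.99/0.01 = 99.
Need (31/169) × 24.25ⁿ ≥ 99, i.e. 24.25ⁿ ≥ 16731/31.
24.25¹ = 24.25 falls short of 16731/31 but 24.25² = 588.0625 reaches it, so n = 2.

2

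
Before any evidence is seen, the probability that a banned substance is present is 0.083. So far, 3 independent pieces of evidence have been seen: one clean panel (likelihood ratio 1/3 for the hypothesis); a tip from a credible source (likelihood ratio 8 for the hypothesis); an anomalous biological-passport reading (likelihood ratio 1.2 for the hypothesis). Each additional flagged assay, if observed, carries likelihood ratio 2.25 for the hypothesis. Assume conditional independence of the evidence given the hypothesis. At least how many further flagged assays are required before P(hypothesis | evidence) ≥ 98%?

Prior odds = 0.083/0.917 = 83/917.
Combined Bayes factor of the evidence already in hand = (1/3) × 8 × 1.2 = 3.2.
Odds after that evidence = (83/917) × 3.2 = 1328/4585.
Target odds = 0.98/0.02 = 49.
Need 2.25ⁿ ≥ 49 ÷ (1328/4585) = 224665/1328.
2.25⁶ = 531441/4096 falls short of 224665/1328 but 2.25⁷ = 4782969/16384 reaches it, so n = 7.

7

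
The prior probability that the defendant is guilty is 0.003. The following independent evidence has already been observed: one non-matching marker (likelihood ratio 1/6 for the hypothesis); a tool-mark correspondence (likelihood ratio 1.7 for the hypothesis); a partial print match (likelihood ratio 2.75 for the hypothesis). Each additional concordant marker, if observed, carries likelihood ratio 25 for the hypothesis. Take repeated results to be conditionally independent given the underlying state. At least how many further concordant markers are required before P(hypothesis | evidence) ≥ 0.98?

Prior odds = 0.003/0.997 = 3/997.
Combined Bayes factor of the evidence already in hand = (1/6) × 1.7 × 2.75 = 187/240.
Odds after that evidence = (3/997) × 187/240 = 187/79760.
Target odds = 0.98/0.02 = 49.
Need 25ⁿ ≥ 49 ÷ (187/79760) = 3908240/187.
25³ = 15625 falls short of 3908240/187 but 25⁴ = 390625 reaches it, so n = 4.

4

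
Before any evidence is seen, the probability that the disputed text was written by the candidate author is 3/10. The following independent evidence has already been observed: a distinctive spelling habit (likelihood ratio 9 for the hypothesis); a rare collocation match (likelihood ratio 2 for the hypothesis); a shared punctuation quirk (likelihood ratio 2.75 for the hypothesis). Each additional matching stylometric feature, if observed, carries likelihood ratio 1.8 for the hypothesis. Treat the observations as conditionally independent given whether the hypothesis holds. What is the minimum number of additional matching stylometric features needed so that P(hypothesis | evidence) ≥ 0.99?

Prior odds = 0.3/0.7 = 3/7.
Combined Bayes factor of the evidence already in hand = 9 × 2 × 2.75 = 49.5.
Odds after that evidence = (3/7) × 49.5 = 297/14.
Target odds = 0.99/0.01 = 99.
Need 1.8ⁿ ≥ 99 ÷ (297/14) = 14/3.
1.8² = 3.24 falls short of 14/3 but 1.8³ = 5.832 reaches it, so n = 3.

3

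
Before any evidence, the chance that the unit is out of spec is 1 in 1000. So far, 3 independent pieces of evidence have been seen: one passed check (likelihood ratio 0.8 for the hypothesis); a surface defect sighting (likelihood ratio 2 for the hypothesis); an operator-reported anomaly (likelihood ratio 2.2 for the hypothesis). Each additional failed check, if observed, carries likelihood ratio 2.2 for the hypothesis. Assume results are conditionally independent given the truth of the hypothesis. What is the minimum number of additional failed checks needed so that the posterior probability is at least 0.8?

9

Prior odds = 0.001/0.999 = 1/999.
Combined Bayes factor of the evidence already in hand = 0.8 × 2 × 2.2 = 3.52.
Odds after that evidence = (1/999) × 3.52 = 88/24975.
Target odds = 0.8/0.2 = 4.
Need 2.2ⁿ ≥ 4 ÷ (88/24975) = 24975/22.
2.2⁸ = 214358881/390625 falls short of 24975/22 but 2.2⁹ ≈1207.27 reaches it, so n = 9.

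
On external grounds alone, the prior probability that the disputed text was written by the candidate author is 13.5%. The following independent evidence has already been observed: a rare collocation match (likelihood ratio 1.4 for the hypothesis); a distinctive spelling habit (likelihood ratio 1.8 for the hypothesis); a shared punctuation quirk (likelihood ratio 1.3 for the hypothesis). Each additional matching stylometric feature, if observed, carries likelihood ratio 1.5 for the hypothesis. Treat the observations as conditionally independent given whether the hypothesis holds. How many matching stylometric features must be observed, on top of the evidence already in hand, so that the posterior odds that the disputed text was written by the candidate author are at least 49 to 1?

12

Prior odds = 0.135/0.865 = 27/173.
Combined Bayes factor of the evidence already in hand = 1.4 × 1.8 × 1.3 = 3.276.
Odds after that evidence = (27/173) × 3.276 = 22113/43250.
Target odds = 49.
Need 1.5ⁿ ≥ 49 ÷ (22113/43250) = 302750/3159.
1.5¹¹ = 177147/2048 falls short of 302750/3159 but 1.5¹² = 531441/4096 reaches it, so n = 12.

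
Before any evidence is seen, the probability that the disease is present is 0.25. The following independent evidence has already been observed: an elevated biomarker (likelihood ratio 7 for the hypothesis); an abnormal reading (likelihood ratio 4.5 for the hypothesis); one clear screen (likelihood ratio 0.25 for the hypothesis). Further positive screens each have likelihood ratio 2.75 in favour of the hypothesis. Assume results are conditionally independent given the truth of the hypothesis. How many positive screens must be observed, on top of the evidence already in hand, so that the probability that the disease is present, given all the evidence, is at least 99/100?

4

Prior odds = 0.25/0.75 = 1/3.
Combined Bayes factor of the evidence already in hand = 7 × 4.5 × 0.25 = 7.875.
Odds after that evidence = (1/3) × 7.875 = 2.625.
Target odds = 0.99/0.01 = 99.
Need 2.75ⁿ ≥ 99 ÷ 2.625 = 264/7.
2.75³ = 20.796875 falls short of 264/7 but 2.75⁴ = 57.19140625 reaches it, so n = 4.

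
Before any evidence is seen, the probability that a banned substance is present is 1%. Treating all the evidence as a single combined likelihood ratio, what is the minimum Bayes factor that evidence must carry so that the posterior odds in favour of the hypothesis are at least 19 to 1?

1881

Prior odds = 0.01/0.99 = 1/99.
Target odds = 19.
Required Bayes factor = 19 ÷ (1/99) = 1881.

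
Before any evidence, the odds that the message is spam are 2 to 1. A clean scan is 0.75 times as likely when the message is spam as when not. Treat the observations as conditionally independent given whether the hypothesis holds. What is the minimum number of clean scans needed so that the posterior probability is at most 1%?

Prior odds = 2.
Likelihood ratio per clean scan = 0.75.
Target odds: 0.01 ÷ 0.99 = 1/99.
Need 2 × 0.75ⁿ ≤ 1/99, i.e. 0.75ⁿ ≤ 1/198.
0.75¹⁸ ≈0.00563771 is still above 1/198 but 0.75¹⁹ ≈0.00422828 is at or below it, so n = 19.

19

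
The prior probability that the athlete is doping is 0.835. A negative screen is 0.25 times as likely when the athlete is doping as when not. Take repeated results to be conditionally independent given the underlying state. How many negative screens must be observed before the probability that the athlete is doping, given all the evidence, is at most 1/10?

3

Prior odds = 0.835/0.165 = 167/33.
Likelihood ratio per negative screen = 0.25.
Target odds: 0.1 ÷ 0.9 = 1/9.
Require 0.25ⁿ ≤ 1/9 ÷ (167/33) = 11/501.
0.25² = 0.0625 is still above 11/501 but 0.25³ = 0.015625 is at or below it, so n = 3.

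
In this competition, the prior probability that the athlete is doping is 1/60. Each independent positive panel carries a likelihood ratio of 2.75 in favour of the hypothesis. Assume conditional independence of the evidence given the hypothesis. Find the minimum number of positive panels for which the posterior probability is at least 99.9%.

Prior odds = (1/60)/(59/60) = 1/59.
Likelihood ratio per positive panel = 2.75.
Target posterior odds = 0.999/0.001 = 999.
Need (1/59) × 2.75ⁿ ≥ 999, i.e. 2.75ⁿ ≥ 58941.
2.75¹⁰ ≈24735.9 falls short of 58941 but 2.75¹¹ ≈68023.6 reaches it, so n = 11.

11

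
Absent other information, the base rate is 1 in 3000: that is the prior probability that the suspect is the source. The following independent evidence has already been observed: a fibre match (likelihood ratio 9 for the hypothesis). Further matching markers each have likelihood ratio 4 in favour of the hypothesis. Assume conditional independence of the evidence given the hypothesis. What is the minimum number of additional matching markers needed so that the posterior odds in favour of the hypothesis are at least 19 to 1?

Prior odds = (1/3000)/(2999/3000) = 1/2999.
Bayes factor of the evidence already in hand = 9.
Odds after that evidence = (1/2999) × 9 = 9/2999.
Target odds = 19.
Need 4ⁿ ≥ 19 ÷ (9/2999) = 56981/9.
4⁶ = 4096 falls short of 56981/9 but 4⁷ = 16384 reaches it, so n = 7.

7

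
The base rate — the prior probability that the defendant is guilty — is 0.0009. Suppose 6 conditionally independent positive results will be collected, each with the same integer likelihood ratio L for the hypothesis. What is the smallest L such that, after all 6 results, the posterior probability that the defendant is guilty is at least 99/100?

Prior odds = 0.0009/0.9991 = 9/9991.
Target odds = 0.99/0.01 = 99.
Need L⁶ ≥ 99 ÷ (9/9991) = 109901.
6⁶ = 46656 < 109901 ≤ 117649 = 7⁶, so L = 7.

7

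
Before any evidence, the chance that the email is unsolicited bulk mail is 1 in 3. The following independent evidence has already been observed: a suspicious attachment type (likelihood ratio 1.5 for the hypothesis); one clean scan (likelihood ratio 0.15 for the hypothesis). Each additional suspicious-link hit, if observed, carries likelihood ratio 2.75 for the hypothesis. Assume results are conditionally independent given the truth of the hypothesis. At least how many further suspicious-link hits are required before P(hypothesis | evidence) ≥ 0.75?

Prior odds = (1/3)/(2/3) = 0.5.
Combined Bayes factor of the evidence already in hand = 1.5 × 0.15 = 0.225.
Odds after that evidence = 0.5 × 0.225 = 0.1125.
Target odds = 0.75/0.25 = 3.
Need 2.75ⁿ ≥ 3 ÷ 0.1125 = 80/3.
2.75³ = 20.796875 falls short of 80/3 but 2.75⁴ = 57.19140625 reaches it, so n = 4.

4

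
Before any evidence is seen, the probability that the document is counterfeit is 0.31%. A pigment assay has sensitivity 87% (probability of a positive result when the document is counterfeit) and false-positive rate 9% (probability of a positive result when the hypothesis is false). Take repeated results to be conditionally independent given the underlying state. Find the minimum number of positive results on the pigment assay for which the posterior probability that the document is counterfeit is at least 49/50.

5

Prior odds = 0.0031/0.9969 = 31/9969.
Likelihood ratio of a positive result = 0.87/0.09 = 29/3.
Target odds: 0.98 ÷ 0.02 = 49.
Need (31/9969) × (29/3)ⁿ ≥ 49, i.e. (29/3)ⁿ ≥ 488481/31.
(29/3)⁴ = 707281/81 falls short of 488481/31 but (29/3)⁵ = 20511149/243 reaches it, so n = 5.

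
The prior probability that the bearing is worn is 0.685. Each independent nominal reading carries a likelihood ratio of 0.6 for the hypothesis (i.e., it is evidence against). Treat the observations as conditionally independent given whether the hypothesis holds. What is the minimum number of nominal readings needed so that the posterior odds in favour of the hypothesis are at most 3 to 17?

Prior odds: 0.685 ÷ 0.315 = 137/63.
Likelihood ratio per nominal reading = 0.6.
Target odds = 3/17.
Need (137/63) × 0.6ⁿ ≤ 3/17, i.e. 0.6ⁿ ≤ 189/2329.
0.6⁴ = 0.1296 is still above 189/2329 but 0.6⁵ = 0.07776 is at or below it, so n = 5.

5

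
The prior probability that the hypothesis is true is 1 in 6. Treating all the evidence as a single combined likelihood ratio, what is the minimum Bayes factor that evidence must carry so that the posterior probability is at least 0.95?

95

Prior odds = (1/6)/(5/6) = 0.2.
Target odds = 0.95/0.05 = 19.
Required Bayes factor = 19 ÷ 0.2 = 95.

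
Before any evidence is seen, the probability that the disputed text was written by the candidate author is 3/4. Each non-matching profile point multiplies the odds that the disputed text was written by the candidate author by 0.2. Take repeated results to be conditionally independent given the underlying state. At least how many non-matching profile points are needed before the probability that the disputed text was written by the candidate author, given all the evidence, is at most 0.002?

5

Prior odds = 0.75/0.25 = 3.
Likelihood ratio per non-matching profile point = 0.2.
Target posterior odds = 0.002/0.998 = 1/499.
Require 0.2ⁿ ≤ 1/499 ÷ 3 = 1/1497.
0.2⁴ = 0.0016 is still above 1/1497 but 0.2⁵ = 0.00032 is at or below it, so n = 5.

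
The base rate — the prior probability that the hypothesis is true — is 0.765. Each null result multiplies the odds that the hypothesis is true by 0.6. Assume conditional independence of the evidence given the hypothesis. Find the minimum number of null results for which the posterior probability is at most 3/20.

Prior odds: 0.765 ÷ 0.235 = 153/47.
Likelihood ratio per null result = 0.6.
Target odds: 0.15 ÷ 0.85 = 3/17.
Require 0.6ⁿ ≤ 3/17 ÷ (153/47) = 47/867.
0.6⁵ = 0.07776 is still above 47/867 but 0.6⁶ = 729/15625 is at or below it, so n = 6.

6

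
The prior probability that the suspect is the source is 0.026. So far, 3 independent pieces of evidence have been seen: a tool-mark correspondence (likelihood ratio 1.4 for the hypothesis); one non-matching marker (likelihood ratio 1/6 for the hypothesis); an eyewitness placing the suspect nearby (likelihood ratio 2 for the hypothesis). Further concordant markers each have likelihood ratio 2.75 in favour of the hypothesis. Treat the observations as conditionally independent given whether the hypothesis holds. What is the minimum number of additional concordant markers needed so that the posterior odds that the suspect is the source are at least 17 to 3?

Prior odds = 0.026/0.974 = 13/487.
Combined Bayes factor of the evidence already in hand = 1.4 × (1/6) × 2 = 7/15.
Odds after that evidence = (13/487) × 7/15 = 91/7305.
Target odds = 17/3.
Need 2.75ⁿ ≥ 17/3 ÷ (91/7305) = 41395/91.
2.75⁶ = 1771561/4096 falls short of 41395/91 but 2.75⁷ = 19487171/16384 reaches it, so n = 7.

7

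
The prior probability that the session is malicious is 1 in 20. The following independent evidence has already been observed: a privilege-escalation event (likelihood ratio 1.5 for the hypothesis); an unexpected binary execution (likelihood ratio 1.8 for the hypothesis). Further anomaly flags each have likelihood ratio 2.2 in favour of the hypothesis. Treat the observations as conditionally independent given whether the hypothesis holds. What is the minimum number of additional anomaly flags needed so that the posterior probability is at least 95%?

Prior odds = 0.05/0.95 = 1/19.
Combined Bayes factor of the evidence already in hand = 1.5 × 1.8 = 2.7.
Odds after that evidence = (1/19) × 2.7 = 27/190.
Target odds = 0.95/0.05 = 19.
Need 2.2ⁿ ≥ 19 ÷ (27/190) = 3610/27.
2.2⁶ = 1771561/15625 falls short of 3610/27 but 2.2⁷ = 19487171/78125 reaches it, so n = 7.

7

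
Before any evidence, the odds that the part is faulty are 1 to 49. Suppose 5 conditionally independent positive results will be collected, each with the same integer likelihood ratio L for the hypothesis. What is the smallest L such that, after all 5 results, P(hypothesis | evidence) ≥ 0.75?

3

Prior odds = 1/49.
Target odds = 0.75/0.25 = 3.
Need L⁵ ≥ 3 ÷ (1/49) = 147.
2⁵ = 32 < 147 ≤ 243 = 3⁵, so L = 3.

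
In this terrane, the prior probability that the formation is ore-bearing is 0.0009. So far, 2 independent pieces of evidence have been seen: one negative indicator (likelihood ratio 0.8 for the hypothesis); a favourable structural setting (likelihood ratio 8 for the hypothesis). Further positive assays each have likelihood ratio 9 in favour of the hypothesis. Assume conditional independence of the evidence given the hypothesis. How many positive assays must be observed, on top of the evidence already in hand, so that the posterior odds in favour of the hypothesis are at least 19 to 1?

Prior odds = 0.0009/0.9991 = 9/9991.
Combined Bayes factor of the evidence already in hand = 0.8 × 8 = 6.4.
Odds after that evidence = (9/9991) × 6.4 = 288/49955.
Target odds = 19.
Need 9ⁿ ≥ 19 ÷ (288/49955) = 949145/288.
9³ = 729 falls short of 949145/288 but 9⁴ = 6561 reaches it, so n = 4.

4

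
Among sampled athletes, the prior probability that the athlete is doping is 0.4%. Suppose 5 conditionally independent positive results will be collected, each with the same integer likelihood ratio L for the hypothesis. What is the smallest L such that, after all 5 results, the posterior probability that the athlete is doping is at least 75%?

4

Prior odds = 0.004/0.996 = 1/249.
Target odds = 0.75/0.25 = 3.
Need L⁵ ≥ 3 ÷ (1/249) = 747.
3⁵ = 243 < 747 ≤ 1024 = 4⁵, so L = 4.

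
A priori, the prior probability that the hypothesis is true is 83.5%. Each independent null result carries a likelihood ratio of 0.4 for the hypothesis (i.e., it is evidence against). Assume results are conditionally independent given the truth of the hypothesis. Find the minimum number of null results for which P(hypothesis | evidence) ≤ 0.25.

Prior odds: 0.835 ÷ 0.165 = 167/33.
Likelihood ratio per null result = 0.4.
Target posterior odds = 0.25/0.75 = 1/3.
Require 0.4ⁿ ≤ 1/3 ÷ (167/33) = 11/167.
0.4² = 0.16 is still above 11/167 but 0.4³ = 0.064 is at or below it, so n = 3.

3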